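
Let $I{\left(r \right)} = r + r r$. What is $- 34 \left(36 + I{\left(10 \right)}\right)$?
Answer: $-4964$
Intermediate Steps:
$I{\left(r \right)} = r + r^{2}$
$- 34 \left(36 + I{\left(10 \right)}\right) = - 34 \left(36 + 10 \left(1 + 10\right)\right) = - 34 \left(36 + 10 \cdot 11\right) = - 34 \left(36 + 110\right) = \left(-34\right) 146 = -4964$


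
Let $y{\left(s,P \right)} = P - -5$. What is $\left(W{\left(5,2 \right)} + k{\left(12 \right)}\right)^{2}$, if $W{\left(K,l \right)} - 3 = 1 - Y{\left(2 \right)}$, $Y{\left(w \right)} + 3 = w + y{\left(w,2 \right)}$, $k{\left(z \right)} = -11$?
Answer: $169$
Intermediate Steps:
$y{\left(s,P \right)} = 5 + P$ ($y{\left(s,P \right)} = P + 5 = 5 + P$)
$Y{\left(w \right)} = 4 + w$ ($Y{\left(w \right)} = -3 + \left(w + \left(5 + 2\right)\right) = -3 + \left(w + 7\right) = -3 + \left(7 + w\right) = 4 + w$)
$W{\left(K,l \right)} = -2$ ($W{\left(K,l \right)} = 3 + \left(1 - \left(4 + 2\right)\right) = 3 + \left(1 - 6\right) = 3 - 5 = -2$)
$\left(W{\left(5,2 \right)} + k{\left(12 \right)}\right)^{2} = \left(-2 - 11\right)^{2} = \left(-13\right)^{2} = 169$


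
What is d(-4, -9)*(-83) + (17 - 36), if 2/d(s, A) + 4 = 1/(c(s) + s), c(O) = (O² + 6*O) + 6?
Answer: 521/25 ≈ 20.840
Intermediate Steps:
c(O) = 6 + O² + 6*O
d(s, A) = 2/(-4 + 1/(6 + s² + 7*s)) (d(s, A) = 2/(-4 + 1/((6 + s² + 6*s) + s)) = 2/(-4 + 1/(6 + s² + 7*s)))
d(-4, -9)*(-83) + (17 - 36) = (2*(-6 - 1*(-4)² - 7*(-4))/(23 + 4*(-4)² + 28*(-4)))*(-83) + (17 - 36) = (2*(-6 - 1*16 + 28)/(23 + 4*16 - 112))*(-83) - 19 = (2*(-6 - 16 + 28)/(23 + 64 - 112))*(-83) - 19 = (2*6/(-25))*(-83) - 19 = (2*(-1/25)*6)*(-83) - 19 = -12/25*(-83) - 19 = 996/25 - 19 = 521/25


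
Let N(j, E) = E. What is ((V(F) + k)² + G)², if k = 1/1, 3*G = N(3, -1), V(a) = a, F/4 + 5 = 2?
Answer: 131044/9 ≈ 14560.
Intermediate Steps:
F = -12 (F = -20 + 4*2 = -20 + 8 = -12)
G = -⅓ (G = (⅓)*(-1) = -⅓ ≈ -0.33333)
k = 1
((V(F) + k)² + G)² = ((-12 + 1)² - ⅓)² = ((-11)² - ⅓)² = (121 - ⅓)² = (362/3)² = 131044/9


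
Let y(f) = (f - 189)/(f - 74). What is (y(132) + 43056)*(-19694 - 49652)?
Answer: -86585103543/29 ≈ -2.9857e+9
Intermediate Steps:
y(f) = (-189 + f)/(-74 + f)
(y(132) + 43056)*(-19694 - 49652) = ((-189 + 132)/(-74 + 132) + 43056)*(-19694 - 49652) = (-57/58 + 43056)*(-69346) = (2497191/58)*(-69346) = -86585103543/29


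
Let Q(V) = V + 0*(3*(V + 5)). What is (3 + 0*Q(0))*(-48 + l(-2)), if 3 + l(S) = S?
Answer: -159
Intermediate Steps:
l(S) = -3 + S
Q(V) = V (Q(V) = V + 0*(3*(5 + V)) = V + 0*(15 + 3*V) = V + 0 = V)
(3 + 0*Q(0))*(-48 + l(-2)) = (3 + 0*0)*(-48 + (-3 - 2)) = (3 + 0)*(-48 - 5) = 3*(-53) = -159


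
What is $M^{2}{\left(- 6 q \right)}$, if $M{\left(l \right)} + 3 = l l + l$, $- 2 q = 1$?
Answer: $81$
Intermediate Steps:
$q = - \frac{1}{2}$ ($q = \left(- \frac{1}{2}\right) 1 = - \frac{1}{2} \approx -0.5$)
$M{\left(l \right)} = -3 + l + l^{2}$ ($M{\left(l \right)} = -3 + \left(l l + l\right) = -3 + \left(l^{2} + l\right) = -3 + \left(l + l^{2}\right) = -3 + l + l^{2}$)
$M^{2}{\left(- 6 q \right)} = \left(-3 - -3 + \left(\left(-6\right) \left(- \frac{1}{2}\right)\right)^{2}\right)^{2} = \left(-3 + 3 + 3^{2}\right)^{2} = \left(-3 + 3 + 9\right)^{2} = 9^{2} = 81$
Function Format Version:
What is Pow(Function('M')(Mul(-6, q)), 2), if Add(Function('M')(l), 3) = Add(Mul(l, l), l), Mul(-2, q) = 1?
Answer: 81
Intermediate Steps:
q = Rational(-1, 2) (q = Mul(Rational(-1, 2), 1) = Rational(-1, 2) ≈ -0.50000)
Function('M')(l) = Add(-3, l, Pow(l, 2)) (Function('M')(l) = Add(-3, Add(Mul(l, l), l)) = Add(-3, Add(Pow(l, 2), l)) = Add(-3, Add(l, Pow(l, 2))) = Add(-3, l, Pow(l, 2)))
Pow(Function('M')(Mul(-6, q)), 2) = Pow(Add(-3, Mul(-6, Rational(-1, 2)), Pow(Mul(-6, Rational(-1, 2)), 2)), 2) = Pow(Add(-3, 3, Pow(3, 2)), 2) = Pow(Add(-3, 3, 9), 2) = Pow(9, 2) = 81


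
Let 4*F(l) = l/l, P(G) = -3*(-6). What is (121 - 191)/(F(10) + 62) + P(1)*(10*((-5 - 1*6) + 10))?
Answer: -45100/249 ≈ -181.12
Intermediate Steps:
P(G) = 18
F(l) = ¼ (F(l) = (l/l)/4 = (¼)*1 = ¼)
(121 - 191)/(F(10) + 62) + P(1)*(10*((-5 - 1*6) + 10)) = (121 - 191)/(¼ + 62) + 18*(10*((-5 - 1*6) + 10)) = -70/249/4 + 18*(10*((-5 - 6) + 10)) = -70*4/249 + 18*(10*(-11 + 10)) = -280/249 + 18*(10*(-1)) = -280/249 + 18*(-10) = -280/249 - 180 = -45100/249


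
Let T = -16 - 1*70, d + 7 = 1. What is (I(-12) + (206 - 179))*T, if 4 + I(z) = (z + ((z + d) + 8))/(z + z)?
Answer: -12341/6 ≈ -2056.8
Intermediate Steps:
d = -6 (d = -7 + 1 = -6)
I(z) = -4 + (2 + 2*z)/(2*z) (I(z) = -4 + (z + ((z - 6) + 8))/(z + z) = -4 + (z + ((-6 + z) + 8))/((2*z)) = -4 + (z + (2 + z))*(1/(2*z)) = -4 + (2 + 2*z)*(1/(2*z)) = -4 + (2 + 2*z)/(2*z))
T = -86 (T = -16 - 70 = -86)
(I(-12) + (206 - 179))*T = ((-3 + 1/(-12)) + (206 - 179))*(-86) = ((-3 - 1/12) + 27)*(-86) = (-37/12 + 27)*(-86) = (287/12)*(-86) = -12341/6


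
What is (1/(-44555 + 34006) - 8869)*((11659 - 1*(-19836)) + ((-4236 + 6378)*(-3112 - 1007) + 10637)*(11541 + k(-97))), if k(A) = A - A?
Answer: 9515171271687015892/10549 ≈ 9.0200e+14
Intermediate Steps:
k(A) = 0
(1/(-44555 + 34006) - 8869)*((11659 - 1*(-19836)) + ((-4236 + 6378)*(-3112 - 1007) + 10637)*(11541 + k(-97))) = (1/(-44555 + 34006) - 8869)*((11659 - 1*(-19836)) + ((-4236 + 6378)*(-3112 - 1007) + 10637)*(11541 + 0)) = (1/(-10549) - 8869)*((11659 + 19836) + (2142*(-4119) + 10637)*11541) = (-1/10549 - 8869)*(31495 + (-8822898 + 10637)*11541) = -93559082*(31495 - 8812261*11541)/10549 = -93559082*(31495 - 101702304201)/10549 = -93559082/10549*(-101702272706) = 9515171271687015892/10549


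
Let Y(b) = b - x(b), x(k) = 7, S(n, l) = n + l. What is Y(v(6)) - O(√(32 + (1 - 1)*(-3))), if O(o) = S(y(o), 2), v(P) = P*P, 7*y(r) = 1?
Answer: 188/7 ≈ 26.857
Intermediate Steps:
y(r) = ⅐ (y(r) = (⅐)*1 = ⅐)
S(n, l) = l + n
v(P) = P²
O(o) = 15/7 (O(o) = 2 + ⅐ = 15/7)
Y(b) = -7 + b (Y(b) = b - 1*7 = b - 7 = -7 + b)
Y(v(6)) - O(√(32 + (1 - 1)*(-3))) = (-7 + 6²) - 1*15/7 = (-7 + 36) - 15/7 = 29 - 15/7 = 188/7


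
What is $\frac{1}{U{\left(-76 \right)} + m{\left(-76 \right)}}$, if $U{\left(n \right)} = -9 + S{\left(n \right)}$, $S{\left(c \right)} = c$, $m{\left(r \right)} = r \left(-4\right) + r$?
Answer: $\frac{1}{143} \approx 0.006993$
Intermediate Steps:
$m{\left(r \right)} = - 3 r$ ($m{\left(r \right)} = - 4 r + r = - 3 r$)
$U{\left(n \right)} = -9 + n$
$\frac{1}{U{\left(-76 \right)} + m{\left(-76 \right)}} = \frac{1}{\left(-9 - 76\right) - -228} = \frac{1}{-85 + 228} = \frac{1}{143}$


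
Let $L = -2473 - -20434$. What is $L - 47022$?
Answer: $-29061$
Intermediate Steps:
$L = 17961$ ($L = -2473 + 20434 = 17961$)
$L - 47022 = 17961 - 47022 = -29061$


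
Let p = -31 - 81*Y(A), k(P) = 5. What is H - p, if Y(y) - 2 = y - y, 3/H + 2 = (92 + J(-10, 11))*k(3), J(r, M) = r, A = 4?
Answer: 26249/136 ≈ 193.01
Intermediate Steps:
H = 1/136 (H = 3/(-2 + (92 - 10)*5) = 3/(-2 + 82*5) = 3/(-2 + 410) = 3/408 = 3*(1/408) = 1/136 ≈ 0.0073529)
Y(y) = 2 (Y(y) = 2 + (y - y) = 2 + 0 = 2)
p = -193 (p = -31 - 81*2 = -31 - 162 = -193)
H - p = 1/136 - 1*(-193) = 1/136 + 193 = 26249/136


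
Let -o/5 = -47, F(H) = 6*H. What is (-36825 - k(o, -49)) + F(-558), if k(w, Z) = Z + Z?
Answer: -40075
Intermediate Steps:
o = 235 (o = -5*(-47) = 235)
k(w, Z) = 2*Z
(-36825 - k(o, -49)) + F(-558) = (-36825 - 2*(-49)) + 6*(-558) = (-36825 - 1*(-98)) - 3348 = (-36825 + 98) - 3348 = -36727 - 3348 = -40075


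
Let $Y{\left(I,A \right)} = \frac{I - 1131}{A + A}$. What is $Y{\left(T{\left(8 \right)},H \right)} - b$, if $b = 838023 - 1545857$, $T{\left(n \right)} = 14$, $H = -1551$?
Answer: $\frac{2195702185}{3102} \approx 7.0783 \cdot 10^{5}$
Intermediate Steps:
$Y{\left(I,A \right)} = \frac{-1131 + I}{2 A}$
$b = -707834$
$Y{\left(T{\left(8 \right)},H \right)} - b = \frac{-1131 + 14}{2 \left(-1551\right)} - -707834 = \frac{1}{2} \left(- \frac{1}{1551}\right) \left(-1117\right) + 707834 = \frac{1117}{3102} + 707834 = \frac{2195702185}{3102}$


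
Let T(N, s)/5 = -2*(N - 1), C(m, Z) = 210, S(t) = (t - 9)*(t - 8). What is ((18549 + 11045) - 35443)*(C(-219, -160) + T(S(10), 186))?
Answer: -1169800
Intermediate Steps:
S(t) = (-9 + t)*(-8 + t)
T(N, s) = 10 - 10*N (T(N, s) = 5*(-2*(N - 1)) = 5*(-2*(-1 + N)) = 5*(2 - 2*N) = 10 - 10*N)
((18549 + 11045) - 35443)*(C(-219, -160) + T(S(10), 186)) = ((18549 + 11045) - 35443)*(210 + (10 - 10*(72 + 10² - 17*10))) = (29594 - 35443)*(210 + (10 - 10*(72 + 100 - 170))) = -5849*(210 + (10 - 10*2)) = -5849*(210 + (10 - 20)) = -5849*(210 - 10) = -5849*200 = -1169800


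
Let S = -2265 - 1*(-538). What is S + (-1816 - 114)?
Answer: -3657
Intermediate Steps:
S = -1727 (S = -2265 + 538 = -1727)
S + (-1816 - 114) = -1727 + (-1816 - 114) = -1727 - 1930 = -3657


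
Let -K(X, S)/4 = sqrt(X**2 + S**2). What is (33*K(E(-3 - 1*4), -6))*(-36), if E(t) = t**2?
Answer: 4752*sqrt(2437) ≈ 2.3459e+5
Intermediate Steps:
K(X, S) = -4*sqrt(S**2 + X**2) (K(X, S) = -4*sqrt(X**2 + S**2) = -4*sqrt(S**2 + X**2))
(33*K(E(-3 - 1*4), -6))*(-36) = (33*(-4*sqrt((-6)**2 + ((-3 - 1*4)**2)**2)))*(-36) = (33*(-4*sqrt(36 + ((-3 - 4)**2)**2)))*(-36) = (33*(-4*sqrt(36 + ((-7)**2)**2)))*(-36) = (33*(-4*sqrt(36 + 49**2)))*(-36) = (33*(-4*sqrt(36 + 2401)))*(-36) = (33*(-4*sqrt(2437)))*(-36) = -132*sqrt(2437)*(-36) = 4752*sqrt(2437)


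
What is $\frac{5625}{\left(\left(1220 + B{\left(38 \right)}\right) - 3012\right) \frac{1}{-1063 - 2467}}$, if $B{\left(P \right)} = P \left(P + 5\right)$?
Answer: $\frac{9928125}{79} \approx 1.2567 \cdot 10^{5}$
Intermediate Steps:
$B{\left(P \right)} = P \left(5 + P\right)$
$\frac{5625}{\left(\left(1220 + B{\left(38 \right)}\right) - 3012\right) \frac{1}{-1063 - 2467}} = \frac{5625}{\left(\left(1220 + 38 \left(5 + 38\right)\right) - 3012\right) \frac{1}{-1063 - 2467}} = \frac{5625}{\left(\left(1220 + 38 \cdot 43\right) - 3012\right) \frac{1}{-3530}} = \frac{5625}{\left(\left(1220 + 1634\right) - 3012\right) \left(- \frac{1}{3530}\right)} = \frac{5625}{\left(2854 - 3012\right) \left(- \frac{1}{3530}\right)} = \frac{5625}{\left(-158\right) \left(- \frac{1}{3530}\right)} = \frac{5625}{\frac{79}{1765}} = 5625 \cdot \frac{1765}{79} = \frac{9928125}{79}$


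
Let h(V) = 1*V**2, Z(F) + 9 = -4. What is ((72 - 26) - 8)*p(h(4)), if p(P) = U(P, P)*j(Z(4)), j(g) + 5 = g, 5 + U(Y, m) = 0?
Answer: 3420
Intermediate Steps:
U(Y, m) = -5 (U(Y, m) = -5 + 0 = -5)
Z(F) = -13 (Z(F) = -9 - 4 = -13)
h(V) = V**2
j(g) = -5 + g
p(P) = 90 (p(P) = -5*(-5 - 13) = -5*(-18) = 90)
((72 - 26) - 8)*p(h(4)) = ((72 - 26) - 8)*90 = (46 - 8)*90 = 38*90 = 3420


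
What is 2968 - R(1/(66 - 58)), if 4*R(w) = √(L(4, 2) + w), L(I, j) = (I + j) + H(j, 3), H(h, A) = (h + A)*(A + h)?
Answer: 2968 - √498/16 ≈ 2966.6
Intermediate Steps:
H(h, A) = (A + h)² (H(h, A) = (A + h)*(A + h) = (A + h)²)
L(I, j) = I + j + (3 + j)² (L(I, j) = (I + j) + (3 + j)² = I + j + (3 + j)²)
R(w) = √(31 + w)/4 (R(w) = √((4 + 2 + (3 + 2)²) + w)/4 = √((4 + 2 + 5²) + w)/4 = √((4 + 2 + 25) + w)/4 = √(31 + w)/4)
2968 - R(1/(66 - 58)) = 2968 - √(31 + 1/(66 - 58))/4 = 2968 - √(31 + 1/8)/4 = 2968 - √(31 + ⅛)/4 = 2968 - √(249/8)/4 = 2968 - √498/4/4 = 2968 - √498/16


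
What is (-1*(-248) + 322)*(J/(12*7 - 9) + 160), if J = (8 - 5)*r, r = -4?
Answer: 455544/5 ≈ 91109.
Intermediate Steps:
J = -12 (J = (8 - 5)*(-4) = 3*(-4) = -12)
(-1*(-248) + 322)*(J/(12*7 - 9) + 160) = (-1*(-248) + 322)*(-12/(12*7 - 9) + 160) = (248 + 322)*(-12/(84 - 9) + 160) = 570*(-12/75 + 160) = 570*(-12*1/75 + 160) = 570*(-4/25 + 160) = 570*(3996/25) = 455544/5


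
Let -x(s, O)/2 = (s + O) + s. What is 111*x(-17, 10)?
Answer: 5328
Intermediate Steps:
x(s, O) = -4*s - 2*O (x(s, O) = -2*((s + O) + s) = -2*((O + s) + s) = -2*(O + 2*s) = -4*s - 2*O)
111*x(-17, 10) = 111*(-4*(-17) - 2*10) = 111*(68 - 20) = 111*48 = 5328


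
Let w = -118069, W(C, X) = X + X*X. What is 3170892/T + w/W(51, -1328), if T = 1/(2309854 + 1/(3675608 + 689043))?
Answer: 56335804587570191919657241/7691632412656 ≈ 7.3243e+12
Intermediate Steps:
W(C, X) = X + X²
T = 4364651/10081706570955 (T = 1/(2309854 + 1/4364651) = 1/(10081706570955/4364651) = 4364651/10081706570955 ≈ 4.3293e-7)
3170892/T + w/W(51, -1328) = 3170892/(4364651/10081706570955) - 118069*(-1/(1328*(1 - 1328))) = 3170892*(10081706570955/4364651) - 118069/((-1328*(-1327))) = 31968002712188641860/4364651 - 118069/1762256 = 56335804587570191919657241/7691632412656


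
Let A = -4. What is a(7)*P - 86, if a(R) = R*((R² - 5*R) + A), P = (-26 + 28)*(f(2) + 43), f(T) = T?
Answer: 6214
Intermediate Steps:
P = 90 (P = (-26 + 28)*(2 + 43) = 2*45 = 90)
a(R) = R*(-4 + R² - 5*R) (a(R) = R*((R² - 5*R) - 4) = R*(-4 + R² - 5*R))
a(7)*P - 86 = (7*(-4 + 7² - 5*7))*90 - 86 = (7*(-4 + 49 - 35))*90 - 86 = (7*10)*90 - 86 = 70*90 - 86 = 6300 - 86 = 6214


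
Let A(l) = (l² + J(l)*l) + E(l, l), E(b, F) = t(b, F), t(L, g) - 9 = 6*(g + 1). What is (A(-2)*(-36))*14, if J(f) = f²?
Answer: 504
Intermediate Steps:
t(L, g) = 15 + 6*g (t(L, g) = 9 + 6*(g + 1) = 9 + 6*(1 + g) = 9 + (6 + 6*g) = 15 + 6*g)
E(b, F) = 15 + 6*F
A(l) = 15 + l² + l³ + 6*l (A(l) = (l² + l²*l) + (15 + 6*l) = (l² + l³) + (15 + 6*l) = 15 + l² + l³ + 6*l)
(A(-2)*(-36))*14 = ((15 + (-2)² + (-2)³ + 6*(-2))*(-36))*14 = ((15 + 4 - 8 - 12)*(-36))*14 = -1*(-36)*14 = 36*14 = 504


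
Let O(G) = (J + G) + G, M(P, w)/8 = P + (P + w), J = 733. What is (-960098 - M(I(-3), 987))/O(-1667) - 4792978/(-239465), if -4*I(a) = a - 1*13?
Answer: 27142504972/69205385 ≈ 392.20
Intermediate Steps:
I(a) = 13/4 - a/4 (I(a) = -(a - 1*13)/4 = -(a - 13)/4 = -(-13 + a)/4 = 13/4 - a/4)
M(P, w) = 8*w + 16*P (M(P, w) = 8*(P + (P + w)) = 8*(w + 2*P) = 8*w + 16*P)
O(G) = 733 + 2*G (O(G) = (733 + G) + G = 733 + 2*G)
(-960098 - M(I(-3), 987))/O(-1667) - 4792978/(-239465) = (-960098 - (8*987 + 16*(13/4 - ¼*(-3))))/(733 + 2*(-1667)) - 4792978/(-239465) = (-960098 - (7896 + 16*(13/4 + ¾)))/(733 - 3334) - 4792978*(-1/239465) = (-960098 - (7896 + 16*4))/(-2601) + 4792978/239465 = (-960098 - (7896 + 64))*(-1/2601) + 4792978/239465 = (-960098 - 1*7960)*(-1/2601) + 4792978/239465 = (-960098 - 7960)*(-1/2601) + 4792978/239465 = -968058*(-1/2601) + 4792978/239465 = 107562/289 + 4792978/239465 = 27142504972/69205385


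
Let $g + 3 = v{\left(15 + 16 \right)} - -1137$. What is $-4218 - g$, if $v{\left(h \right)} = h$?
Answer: $-5383$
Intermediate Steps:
$g = 1165$ ($g = -3 + \left(\left(15 + 16\right) - -1137\right) = -3 + \left(31 + 1137\right) = -3 + 1168 = 1165$)
$-4218 - g = -4218 - 1165 = -5383$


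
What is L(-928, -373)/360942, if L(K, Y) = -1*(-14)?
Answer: 7/180471 ≈ 3.8787e-5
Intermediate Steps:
L(K, Y) = 14
L(-928, -373)/360942 = 14/360942 = 14*(1/360942) = 7/180471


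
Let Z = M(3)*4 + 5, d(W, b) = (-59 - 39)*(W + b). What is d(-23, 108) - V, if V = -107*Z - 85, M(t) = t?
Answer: -6426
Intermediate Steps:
d(W, b) = -98*W - 98*b (d(W, b) = -98*(W + b) = -98*W - 98*b)
Z = 17 (Z = 3*4 + 5 = 12 + 5 = 17)
V = -1904 (V = -107*17 - 85 = -1819 - 85 = -1904)
d(-23, 108) - V = (-98*(-23) - 98*108) - 1*(-1904) = (2254 - 10584) + 1904 = -8330 + 1904 = -6426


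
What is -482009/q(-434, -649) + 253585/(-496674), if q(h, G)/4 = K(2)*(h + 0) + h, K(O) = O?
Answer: 967807591/10514952 ≈ 92.041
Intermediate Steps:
q(h, G) = 12*h (q(h, G) = 4*(2*(h + 0) + h) = 4*(2*h + h) = 4*(3*h) = 12*h)
-482009/q(-434, -649) + 253585/(-496674) = -482009/(12*(-434)) + 253585/(-496674) = -482009/(-5208) + 253585*(-1/496674) = -482009*(-1/5208) - 6185/12114 = 482009/5208 - 6185/12114 = 967807591/10514952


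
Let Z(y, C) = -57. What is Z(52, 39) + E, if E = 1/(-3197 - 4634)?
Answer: -446368/7831 ≈ -57.000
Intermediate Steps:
E = -1/7831 (E = 1/(-7831) = -1/7831 ≈ -0.00012770)
Z(52, 39) + E = -57 - 1/7831 = -446368/7831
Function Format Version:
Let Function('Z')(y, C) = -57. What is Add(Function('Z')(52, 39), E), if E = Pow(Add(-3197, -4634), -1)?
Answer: Rational(-446368, 7831) ≈ -57.000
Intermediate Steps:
E = Rational(-1, 7831) (E = Pow(-7831, -1) = Rational(-1, 7831) ≈ -0.00012770)
Add(Function('Z')(52, 39), E) = Add(-57, Rational(-1, 7831)) = Rational(-446368, 7831)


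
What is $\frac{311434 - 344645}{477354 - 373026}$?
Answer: $- \frac{33211}{104328} \approx -0.31833$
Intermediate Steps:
$\frac{311434 - 344645}{477354 - 373026} = - \frac{33211}{104328}$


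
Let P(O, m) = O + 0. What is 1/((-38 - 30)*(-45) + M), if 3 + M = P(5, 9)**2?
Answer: 1/3082 ≈ 0.00032446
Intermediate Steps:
P(O, m) = O
M = 22 (M = -3 + 5**2 = -3 + 25 = 22)
1/((-38 - 30)*(-45) + M) = 1/((-38 - 30)*(-45) + 22) = 1/(-68*(-45) + 22) = 1/(3060 + 22) = 1/3082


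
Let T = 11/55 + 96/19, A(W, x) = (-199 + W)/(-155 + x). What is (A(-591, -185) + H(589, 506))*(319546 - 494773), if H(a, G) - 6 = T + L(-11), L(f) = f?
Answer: -1458063867/3230 ≈ -4.5141e+5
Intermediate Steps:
A(W, x) = (-199 + W)/(-155 + x)
T = 499/95 (T = 11*(1/55) + 96*(1/19) = ⅕ + 96/19 = 499/95 ≈ 5.2526)
H(a, G) = 24/95 (H(a, G) = 6 + (499/95 - 11) = 6 - 546/95 = 24/95)
(A(-591, -185) + H(589, 506))*(319546 - 494773) = ((-199 - 591)/(-155 - 185) + 24/95)*(319546 - 494773) = (-790/(-340) + 24/95)*(-175227) = (-1/340*(-790) + 24/95)*(-175227) = (79/34 + 24/95)*(-175227) = (8321/3230)*(-175227) = -1458063867/3230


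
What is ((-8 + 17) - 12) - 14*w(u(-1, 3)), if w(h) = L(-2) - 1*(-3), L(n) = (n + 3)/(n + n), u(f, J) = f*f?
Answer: -83/2 ≈ -41.500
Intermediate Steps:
u(f, J) = f**2
L(n) = (3 + n)/(2*n) (L(n) = (3 + n)/((2*n)) = (3 + n)*(1/(2*n)) = (3 + n)/(2*n))
w(h) = 11/4 (w(h) = (1/2)*(3 - 2)/(-2) - 1*(-3) = (1/2)*(-1/2)*1 + 3 = -1/4 + 3 = 11/4)
((-8 + 17) - 12) - 14*w(u(-1, 3)) = ((-8 + 17) - 12) - 14*11/4 = (9 - 12) - 77/2 = -3 - 77/2 = -83/2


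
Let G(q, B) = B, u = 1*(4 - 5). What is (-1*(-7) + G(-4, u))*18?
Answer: 108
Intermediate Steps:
u = -1 (u = 1*(-1) = -1)
(-1*(-7) + G(-4, u))*18 = (-1*(-7) - 1)*18 = (7 - 1)*18 = 6*18 = 108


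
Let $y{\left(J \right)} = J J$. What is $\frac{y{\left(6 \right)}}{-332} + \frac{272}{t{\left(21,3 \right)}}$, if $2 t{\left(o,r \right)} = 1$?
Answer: $\frac{45143}{83} \approx 543.89$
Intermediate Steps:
$t{\left(o,r \right)} = \frac{1}{2}$ ($t{\left(o,r \right)} = \frac{1}{2} \cdot 1 = \frac{1}{2}$)
$y{\left(J \right)} = J^{2}$
$\frac{y{\left(6 \right)}}{-332} + \frac{272}{t{\left(21,3 \right)}} = \frac{6^{2}}{-332} + 272 \frac{1}{\frac{1}{2}} = 36 \left(- \frac{1}{332}\right) + 272 \cdot 2 = - \frac{9}{83} + 544 = \frac{45143}{83}$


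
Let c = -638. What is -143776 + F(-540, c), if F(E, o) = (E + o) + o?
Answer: -145592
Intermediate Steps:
F(E, o) = E + 2*o
-143776 + F(-540, c) = -143776 + (-540 + 2*(-638)) = -143776 + (-540 - 1276) = -143776 - 1816 = -145592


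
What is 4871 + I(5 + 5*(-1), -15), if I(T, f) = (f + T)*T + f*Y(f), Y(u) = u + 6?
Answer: 5006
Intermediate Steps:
Y(u) = 6 + u
I(T, f) = T*(T + f) + f*(6 + f) (I(T, f) = (f + T)*T + f*(6 + f) = (T + f)*T + f*(6 + f) = T*(T + f) + f*(6 + f))
4871 + I(5 + 5*(-1), -15) = 4871 + ((5 + 5*(-1))**2 + (5 + 5*(-1))*(-15) - 15*(6 - 15)) = 4871 + ((5 - 5)**2 + (5 - 5)*(-15) - 15*(-9)) = 4871 + (0**2 + 0*(-15) + 135) = 4871 + (0 + 0 + 135) = 4871 + 135 = 5006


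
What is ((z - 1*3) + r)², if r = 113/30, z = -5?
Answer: 16129/900 ≈ 17.921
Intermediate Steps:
r = 113/30 (r = 113*(1/30) = 113/30 ≈ 3.7667)
((z - 1*3) + r)² = ((-5 - 1*3) + 113/30)² = ((-5 - 3) + 113/30)² = (-8 + 113/30)² = (-127/30)² = 16129/900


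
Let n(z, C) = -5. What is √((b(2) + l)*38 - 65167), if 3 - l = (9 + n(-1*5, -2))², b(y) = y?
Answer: I*√65585 ≈ 256.1*I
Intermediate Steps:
l = -13 (l = 3 - (9 - 5)² = 3 - 1*4² = 3 - 1*16 = 3 - 16 = -13)
√((b(2) + l)*38 - 65167) = √((2 - 13)*38 - 65167) = √(-11*38 - 65167) = √(-418 - 65167) = √(-65585) = I*√65585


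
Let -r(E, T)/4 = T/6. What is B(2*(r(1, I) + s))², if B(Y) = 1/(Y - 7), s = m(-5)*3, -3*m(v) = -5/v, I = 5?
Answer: 9/2209 ≈ 0.0040742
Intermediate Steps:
m(v) = 5/(3*v) (m(v) = -(-5)/(3*v) = 5/(3*v))
r(E, T) = -2*T/3 (r(E, T) = -4*T/6 = -2*T/3)
s = -1 (s = ((5/3)/(-5))*3 = ((5/3)*(-⅕))*3 = -⅓*3 = -1)
B(Y) = 1/(-7 + Y)
B(2*(r(1, I) + s))² = (1/(-7 + 2*(-⅔*5 - 1)))² = (1/(-7 + 2*(-10/3 - 1)))² = (1/(-7 + 2*(-13/3)))² = (1/(-7 - 26/3))² = (1/(-47/3))² = (-3/47)² = 9/2209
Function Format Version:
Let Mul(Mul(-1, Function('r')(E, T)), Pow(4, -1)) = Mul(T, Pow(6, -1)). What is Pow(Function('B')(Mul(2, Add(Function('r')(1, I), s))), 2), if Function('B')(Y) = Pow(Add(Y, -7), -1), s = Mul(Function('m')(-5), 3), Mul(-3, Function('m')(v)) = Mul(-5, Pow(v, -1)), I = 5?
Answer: Rational(9, 2209) ≈ 0.0040742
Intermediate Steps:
Function('m')(v) = Mul(Rational(5, 3), Pow(v, -1)) (Function('m')(v) = Mul(Rational(-1, 3), Mul(-5, Pow(v, -1))) = Mul(Rational(5, 3), Pow(v, -1)))
Function('r')(E, T) = Mul(Rational(-2, 3), T) (Function('r')(E, T) = Mul(-4, Mul(T, Pow(6, -1))) = Mul(-4, Mul(T, Rational(1, 6))) = Mul(-4, Mul(Rational(1, 6), T)) = Mul(Rational(-2, 3), T))
s = -1 (s = Mul(Mul(Rational(5, 3), Pow(-5, -1)), 3) = Mul(Mul(Rational(5, 3), Rational(-1, 5)), 3) = Mul(Rational(-1, 3), 3) = -1)
Function('B')(Y) = Pow(Add(-7, Y), -1)
Pow(Function('B')(Mul(2, Add(Function('r')(1, I), s))), 2) = Pow(Pow(Add(-7, Mul(2, Add(Mul(Rational(-2, 3), 5), -1))), -1), 2) = Pow(Pow(Add(-7, Mul(2, Add(Rational(-10, 3), -1))), -1), 2) = Pow(Pow(Add(-7, Mul(2, Rational(-13, 3))), -1), 2) = Pow(Pow(Add(-7, Rational(-26, 3)), -1), 2) = Pow(Pow(Rational(-47, 3), -1), 2) = Pow(Rational(-3, 47), 2) = Rational(9, 2209)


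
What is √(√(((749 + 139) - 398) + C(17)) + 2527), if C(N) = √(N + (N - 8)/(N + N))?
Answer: √(2921212 + 34*√34*√(16660 + √19958))/34 ≈ 50.490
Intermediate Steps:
C(N) = √(N + (-8 + N)/(2*N)) (C(N) = √(N + (-8 + N)/((2*N))) = √(N + (-8 + N)*(1/(2*N))) = √(N + (-8 + N)/(2*N)))
√(√(((749 + 139) - 398) + C(17)) + 2527) = √(√(((749 + 139) - 398) + √(2 - 16/17 + 4*17)/2) + 2527) = √(√((888 - 398) + √(2 - 16*1/17 + 68)/2) + 2527) = √(√(490 + √(2 - 16/17 + 68)/2) + 2527) = √(√(490 + √(1174/17)/2) + 2527) = √(√(490 + (√19958/17)/2) + 2527) = √(√(490 + √19958/34) + 2527) = √(2527 + √(490 + √19958/34))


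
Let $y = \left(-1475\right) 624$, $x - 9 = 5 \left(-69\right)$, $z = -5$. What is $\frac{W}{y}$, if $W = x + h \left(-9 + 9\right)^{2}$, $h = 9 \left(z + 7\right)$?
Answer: $\frac{7}{19175} \approx 0.00036506$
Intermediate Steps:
$x = -336$ ($x = 9 + 5 \left(-69\right) = 9 - 345 = -336$)
$h = 18$ ($h = 9 \left(-5 + 7\right) = 9 \cdot 2 = 18$)
$y = -920400$
$W = -336$ ($W = -336 + 18 \left(-9 + 9\right)^{2} = -336 + 18 \cdot 0^{2} = -336 + 18 \cdot 0 = -336 + 0 = -336$)
$\frac{W}{y} = - \frac{336}{-920400} = \left(-336\right) \left(- \frac{1}{920400}\right) = \frac{7}{19175}$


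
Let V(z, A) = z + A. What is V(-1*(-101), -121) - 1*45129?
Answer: -45149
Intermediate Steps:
V(z, A) = A + z
V(-1*(-101), -121) - 1*45129 = (-121 - 1*(-101)) - 1*45129 = (-121 + 101) - 45129 = -20 - 45129 = -45149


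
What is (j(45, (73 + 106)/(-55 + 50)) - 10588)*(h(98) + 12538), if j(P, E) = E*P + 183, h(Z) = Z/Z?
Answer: -150668624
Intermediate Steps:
h(Z) = 1
j(P, E) = 183 + E*P
(j(45, (73 + 106)/(-55 + 50)) - 10588)*(h(98) + 12538) = ((183 + ((73 + 106)/(-55 + 50))*45) - 10588)*(1 + 12538) = ((183 + (179/(-5))*45) - 10588)*12539 = ((183 + (179*(-⅕))*45) - 10588)*12539 = ((183 - 179/5*45) - 10588)*12539 = ((183 - 1611) - 10588)*12539 = (-1428 - 10588)*12539 = -12016*12539 = -150668624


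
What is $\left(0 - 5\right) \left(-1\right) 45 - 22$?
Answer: $203$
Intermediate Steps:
$\left(0 - 5\right) \left(-1\right) 45 - 22 = \left(-5\right) \left(-1\right) 45 - 22 = 5 \cdot 45 - 22 = 225 - 22 = 203$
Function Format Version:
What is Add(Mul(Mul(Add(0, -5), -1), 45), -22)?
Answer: 203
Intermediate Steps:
Add(Mul(Mul(Add(0, -5), -1), 45), -22) = Add(Mul(Mul(-5, -1), 45), -22) = Add(Mul(5, 45), -22) = Add(225, -22) = 203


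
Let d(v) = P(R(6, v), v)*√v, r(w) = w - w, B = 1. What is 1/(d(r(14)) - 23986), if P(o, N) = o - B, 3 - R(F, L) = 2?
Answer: -1/23986 ≈ -4.1691e-5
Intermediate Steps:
R(F, L) = 1 (R(F, L) = 3 - 1*2 = 3 - 2 = 1)
P(o, N) = -1 + o (P(o, N) = o - 1*1 = o - 1 = -1 + o)
r(w) = 0
d(v) = 0 (d(v) = (-1 + 1)*√v = 0*√v = 0)
1/(d(r(14)) - 23986) = 1/(0 - 23986) = 1/(-23986) = -1/23986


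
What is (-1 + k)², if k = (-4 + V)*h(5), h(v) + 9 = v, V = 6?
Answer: 81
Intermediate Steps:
h(v) = -9 + v
k = -8 (k = (-4 + 6)*(-9 + 5) = 2*(-4) = -8)
(-1 + k)² = (-1 - 8)² = (-9)² = 81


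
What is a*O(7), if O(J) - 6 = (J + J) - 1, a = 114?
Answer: 2166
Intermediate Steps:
O(J) = 5 + 2*J (O(J) = 6 + ((J + J) - 1) = 6 + (2*J - 1) = 6 + (-1 + 2*J) = 5 + 2*J)
a*O(7) = 114*(5 + 2*7) = 114*(5 + 14) = 114*19 = 2166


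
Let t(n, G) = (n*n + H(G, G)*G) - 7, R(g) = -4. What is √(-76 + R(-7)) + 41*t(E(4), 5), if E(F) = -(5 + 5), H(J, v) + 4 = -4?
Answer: 2173 + 4*I*√5 ≈ 2173.0 + 8.9443*I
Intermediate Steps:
H(J, v) = -8 (H(J, v) = -4 - 4 = -8)
E(F) = -10 (E(F) = -1*10 = -10)
t(n, G) = -7 + n² - 8*G (t(n, G) = (n*n - 8*G) - 7 = (n² - 8*G) - 7 = -7 + n² - 8*G)
√(-76 + R(-7)) + 41*t(E(4), 5) = √(-76 - 4) + 41*(-7 + (-10)² - 8*5) = √(-80) + 41*(-7 + 100 - 40) = 4*I*√5 + 41*53 = 4*I*√5 + 2173 = 2173 + 4*I*√5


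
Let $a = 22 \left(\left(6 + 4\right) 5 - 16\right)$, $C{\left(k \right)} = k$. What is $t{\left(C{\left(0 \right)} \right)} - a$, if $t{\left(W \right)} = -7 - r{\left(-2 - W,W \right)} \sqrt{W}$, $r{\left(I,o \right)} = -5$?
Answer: $-755$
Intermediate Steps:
$t{\left(W \right)} = -7 + 5 \sqrt{W}$ ($t{\left(W \right)} = -7 - - 5 \sqrt{W} = -7 + 5 \sqrt{W}$)
$a = 748$ ($a = 22 \left(10 \cdot 5 - 16\right) = 22 \left(50 - 16\right) = 22 \cdot 34 = 748$)
$t{\left(C{\left(0 \right)} \right)} - a = \left(-7 + 5 \sqrt{0}\right) - 748 = \left(-7 + 5 \cdot 0\right) - 748 = \left(-7 + 0\right) - 748 = -7 - 748 = -755$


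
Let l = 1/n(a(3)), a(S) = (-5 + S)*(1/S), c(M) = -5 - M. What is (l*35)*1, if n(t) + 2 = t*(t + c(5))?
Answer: 315/46 ≈ 6.8478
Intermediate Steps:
a(S) = (-5 + S)/S
n(t) = -2 + t*(-10 + t) (n(t) = -2 + t*(t + (-5 - 1*5)) = -2 + t*(t + (-5 - 5)) = -2 + t*(t - 10) = -2 + t*(-10 + t))
l = 9/46 (l = 1/(-2 + ((-5 + 3)/3)**2 - 10*(-5 + 3)/3) = 1/(-2 + ((1/3)*(-2))**2 - 10*(-2)/3) = 1/(-2 + (-2/3)**2 - 10*(-2/3)) = 1/(-2 + 4/9 + 20/3) = 1/(46/9) = 9/46 ≈ 0.19565)
(l*35)*1 = ((9/46)*35)*1 = (315/46)*1 = 315/46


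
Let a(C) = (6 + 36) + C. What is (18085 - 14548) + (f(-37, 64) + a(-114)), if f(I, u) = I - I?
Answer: 3465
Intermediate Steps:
f(I, u) = 0
a(C) = 42 + C
(18085 - 14548) + (f(-37, 64) + a(-114)) = (18085 - 14548) + (0 + (42 - 114)) = 3537 + (0 - 72) = 3537 - 72 = 3465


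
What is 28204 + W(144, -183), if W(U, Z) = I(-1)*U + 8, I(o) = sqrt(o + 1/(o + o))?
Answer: 28212 + 72*I*sqrt(6) ≈ 28212.0 + 176.36*I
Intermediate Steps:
I(o) = sqrt(o + 1/(2*o))
W(U, Z) = 8 + I*U*sqrt(6)/2 (W(U, Z) = (sqrt(2/(-1) + 4*(-1))/2)*U + 8 = (sqrt(2*(-1) - 4)/2)*U + 8 = (sqrt(-2 - 4)/2)*U + 8 = (sqrt(-6)/2)*U + 8 = ((I*sqrt(6))/2)*U + 8 = (I*sqrt(6)/2)*U + 8 = I*U*sqrt(6)/2 + 8 = 8 + I*U*sqrt(6)/2)
28204 + W(144, -183) = 28204 + (8 + (1/2)*I*144*sqrt(6)) = 28204 + (8 + 72*I*sqrt(6)) = 28212 + 72*I*sqrt(6)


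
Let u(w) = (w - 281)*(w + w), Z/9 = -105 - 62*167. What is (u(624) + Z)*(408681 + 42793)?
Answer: 150762067242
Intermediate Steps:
Z = -94131 (Z = 9*(-105 - 62*167) = 9*(-105 - 10354) = 9*(-10459) = -94131)
u(w) = 2*w*(-281 + w) (u(w) = (-281 + w)*(2*w) = 2*w*(-281 + w))
(u(624) + Z)*(408681 + 42793) = (2*624*(-281 + 624) - 94131)*(408681 + 42793) = (2*624*343 - 94131)*451474 = (428064 - 94131)*451474 = 333933*451474 = 150762067242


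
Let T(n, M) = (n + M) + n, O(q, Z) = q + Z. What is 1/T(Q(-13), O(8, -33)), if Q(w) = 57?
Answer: 1/89 ≈ 0.011236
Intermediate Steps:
O(q, Z) = Z + q
T(n, M) = M + 2*n (T(n, M) = (M + n) + n = M + 2*n)
1/T(Q(-13), O(8, -33)) = 1/((-33 + 8) + 2*57) = 1/(-25 + 114) = 1/89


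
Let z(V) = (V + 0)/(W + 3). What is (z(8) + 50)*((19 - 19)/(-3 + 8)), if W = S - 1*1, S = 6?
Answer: 0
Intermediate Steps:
W = 5 (W = 6 - 1*1 = 6 - 1 = 5)
z(V) = V/8 (z(V) = (V + 0)/(5 + 3) = V/8)
(z(8) + 50)*((19 - 19)/(-3 + 8)) = ((1/8)*8 + 50)*((19 - 19)/(-3 + 8)) = (1 + 50)*(0/5) = 51*(0*(1/5)) = 51*0 = 0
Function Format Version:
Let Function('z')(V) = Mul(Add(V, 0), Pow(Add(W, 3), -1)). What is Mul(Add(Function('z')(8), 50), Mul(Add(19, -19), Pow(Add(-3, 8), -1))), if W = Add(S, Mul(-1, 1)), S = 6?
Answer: 0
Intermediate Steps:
W = 5 (W = Add(6, Mul(-1, 1)) = Add(6, -1) = 5)
Function('z')(V) = Mul(Rational(1, 8), V) (Function('z')(V) = Mul(Add(V, 0), Pow(Add(5, 3), -1)) = Mul(V, Pow(8, -1)) = Mul(V, Rational(1, 8)) = Mul(Rational(1, 8), V))
Mul(Add(Function('z')(8), 50), Mul(Add(19, -19), Pow(Add(-3, 8), -1))) = Mul(Add(Mul(Rational(1, 8), 8), 50), Mul(Add(19, -19), Pow(Add(-3, 8), -1))) = Mul(Add(1, 50), Mul(0, Pow(5, -1))) = Mul(51, Mul(0, Rational(1, 5))) = Mul(51, 0) = 0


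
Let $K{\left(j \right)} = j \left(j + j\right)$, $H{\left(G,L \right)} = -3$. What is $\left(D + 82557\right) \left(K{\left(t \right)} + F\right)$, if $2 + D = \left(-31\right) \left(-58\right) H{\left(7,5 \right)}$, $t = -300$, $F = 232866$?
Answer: $31857153426$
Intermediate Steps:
$D = -5396$ ($D = -2 + \left(-31\right) \left(-58\right) \left(-3\right) = -2 + 1798 \left(-3\right) = -2 - 5394 = -5396$)
$K{\left(j \right)} = 2 j^{2}$ ($K{\left(j \right)} = j 2 j = 2 j^{2}$)
$\left(D + 82557\right) \left(K{\left(t \right)} + F\right) = \left(-5396 + 82557\right) \left(2 \left(-300\right)^{2} + 232866\right) = 77161 \left(2 \cdot 90000 + 232866\right) = 77161 \left(180000 + 232866\right) = 77161 \cdot 412866 = 31857153426$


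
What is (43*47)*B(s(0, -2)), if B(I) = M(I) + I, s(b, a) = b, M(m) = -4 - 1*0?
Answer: -8084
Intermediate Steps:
M(m) = -4 (M(m) = -4 + 0 = -4)
B(I) = -4 + I
(43*47)*B(s(0, -2)) = (43*47)*(-4 + 0) = 2021*(-4) = -8084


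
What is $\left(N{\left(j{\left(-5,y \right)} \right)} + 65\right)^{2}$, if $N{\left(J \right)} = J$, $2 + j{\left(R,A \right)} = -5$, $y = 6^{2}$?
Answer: $3364$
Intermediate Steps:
$y = 36$
$j{\left(R,A \right)} = -7$ ($j{\left(R,A \right)} = -2 - 5 = -7$)
$\left(N{\left(j{\left(-5,y \right)} \right)} + 65\right)^{2} = \left(-7 + 65\right)^{2} = 58^{2} = 3364$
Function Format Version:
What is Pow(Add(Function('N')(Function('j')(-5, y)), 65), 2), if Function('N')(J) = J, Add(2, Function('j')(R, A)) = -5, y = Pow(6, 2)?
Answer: 3364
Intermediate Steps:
y = 36
Function('j')(R, A) = -7 (Function('j')(R, A) = Add(-2, -5) = -7)
Pow(Add(Function('N')(Function('j')(-5, y)), 65), 2) = Pow(Add(-7, 65), 2) = Pow(58, 2) = 3364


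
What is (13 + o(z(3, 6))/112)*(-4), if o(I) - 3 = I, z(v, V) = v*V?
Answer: -211/4 ≈ -52.750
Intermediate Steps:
z(v, V) = V*v
o(I) = 3 + I
(13 + o(z(3, 6))/112)*(-4) = (13 + (3 + 6*3)/112)*(-4) = (13 + (3 + 18)*(1/112))*(-4) = (13 + 21*(1/112))*(-4) = (13 + 3/16)*(-4) = (211/16)*(-4) = -211/4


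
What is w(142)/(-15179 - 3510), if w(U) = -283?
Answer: 283/18689 ≈ 0.015143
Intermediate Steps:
w(142)/(-15179 - 3510) = -283/(-15179 - 3510) = -283/(-18689) = -283*(-1/18689) = 283/18689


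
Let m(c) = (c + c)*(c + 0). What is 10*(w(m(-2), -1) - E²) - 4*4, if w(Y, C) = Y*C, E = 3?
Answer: -186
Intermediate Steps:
m(c) = 2*c² (m(c) = (2*c)*c = 2*c²)
w(Y, C) = C*Y
10*(w(m(-2), -1) - E²) - 4*4 = 10*(-2*(-2)² - 1*3²) - 4*4 = 10*(-2*4 - 1*9) - 16 = 10*(-1*8 - 9) - 16 = 10*(-8 - 9) - 16 = 10*(-17) - 16 = -170 - 16 = -186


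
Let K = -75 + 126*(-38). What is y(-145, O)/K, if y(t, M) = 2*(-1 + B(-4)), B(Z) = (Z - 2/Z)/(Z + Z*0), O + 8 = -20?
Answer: 1/19452 ≈ 5.1409e-5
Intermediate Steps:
O = -28 (O = -8 - 20 = -28)
B(Z) = (Z - 2/Z)/Z (B(Z) = (Z - 2/Z)/(Z + 0) = (Z - 2/Z)/Z)
y(t, M) = -¼ (y(t, M) = 2*(-1 + (1 - 2/(-4)²)) = 2*(-1 + (1 - 2*1/16)) = 2*(-1 + (1 - ⅛)) = 2*(-1 + 7/8) = 2*(-⅛) = -¼)
K = -4863 (K = -75 - 4788 = -4863)
y(-145, O)/K = -¼/(-4863) = -¼*(-1/4863) = 1/19452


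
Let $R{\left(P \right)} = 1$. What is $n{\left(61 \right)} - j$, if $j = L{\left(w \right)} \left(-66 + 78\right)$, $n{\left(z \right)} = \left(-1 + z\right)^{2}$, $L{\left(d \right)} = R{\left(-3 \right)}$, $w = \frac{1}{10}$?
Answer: $3588$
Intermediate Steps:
$w = \frac{1}{10} \approx 0.1$
$L{\left(d \right)} = 1$
$j = 12$ ($j = 1 \left(-66 + 78\right) = 1 \cdot 12 = 12$)
$n{\left(61 \right)} - j = \left(-1 + 61\right)^{2} - 12 = 60^{2} - 12 = 3600 - 12 = 3588$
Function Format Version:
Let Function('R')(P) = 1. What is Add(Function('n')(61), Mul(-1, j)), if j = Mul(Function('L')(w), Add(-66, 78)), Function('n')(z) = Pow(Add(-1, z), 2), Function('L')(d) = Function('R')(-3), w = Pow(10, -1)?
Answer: 3588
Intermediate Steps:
w = Rational(1, 10) ≈ 0.10000
Function('L')(d) = 1
j = 12 (j = Mul(1, Add(-66, 78)) = Mul(1, 12) = 12)
Add(Function('n')(61), Mul(-1, j)) = Add(Pow(Add(-1, 61), 2), Mul(-1, 12)) = Add(Pow(60, 2), -12) = Add(3600, -12) = 3588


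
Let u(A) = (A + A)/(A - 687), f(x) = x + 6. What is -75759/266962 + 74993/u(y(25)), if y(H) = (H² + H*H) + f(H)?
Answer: 1981975496241/113992774 ≈ 17387.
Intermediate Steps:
f(x) = 6 + x
y(H) = 6 + H + 2*H² (y(H) = (H² + H*H) + (6 + H) = (H² + H²) + (6 + H) = 2*H² + (6 + H) = 6 + H + 2*H²)
u(A) = 2*A/(-687 + A) (u(A) = (2*A)/(-687 + A) = 2*A/(-687 + A))
-75759/266962 + 74993/u(y(25)) = -75759/266962 + 74993/((2*(6 + 25 + 2*25²)/(-687 + (6 + 25 + 2*25²)))) = -75759*1/266962 + 74993/((2*(6 + 25 + 2*625)/(-687 + (6 + 25 + 2*625)))) = -75759/266962 + 74993/((2*(6 + 25 + 1250)/(-687 + (6 + 25 + 1250)))) = -75759/266962 + 74993/((2*1281/(-687 + 1281))) = -75759/266962 + 74993/((2*1281/594)) = -75759/266962 + 74993/((2*1281*(1/594))) = -75759/266962 + 74993/(427/99) = -75759/266962 + 74993*(99/427) = -75759/266962 + 7424307/427 = 1981975496241/113992774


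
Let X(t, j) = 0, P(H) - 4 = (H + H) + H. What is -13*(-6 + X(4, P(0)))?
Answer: 78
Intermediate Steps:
P(H) = 4 + 3*H (P(H) = 4 + ((H + H) + H) = 4 + (2*H + H) = 4 + 3*H)
-13*(-6 + X(4, P(0))) = -13*(-6 + 0) = -13*(-6) = 78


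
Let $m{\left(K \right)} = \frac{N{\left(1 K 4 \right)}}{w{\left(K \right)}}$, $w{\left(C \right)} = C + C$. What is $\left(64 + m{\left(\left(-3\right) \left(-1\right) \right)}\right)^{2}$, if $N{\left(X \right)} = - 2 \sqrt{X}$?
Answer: $\frac{12292}{3} - \frac{256 \sqrt{3}}{3} \approx 3949.5$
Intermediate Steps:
$w{\left(C \right)} = 2 C$
$m{\left(K \right)} = - \frac{2}{\sqrt{K}}$ ($m{\left(K \right)} = \frac{\left(-2\right) \sqrt{1 K 4}}{2 K} = - 2 \sqrt{K 4} \frac{1}{2 K} = - 2 \sqrt{4 K} \frac{1}{2 K} = - 2 \cdot 2 \sqrt{K} \frac{1}{2 K} = - 4 \sqrt{K} \frac{1}{2 K} = - \frac{2}{\sqrt{K}}$)
$\left(64 + m{\left(\left(-3\right) \left(-1\right) \right)}\right)^{2} = \left(64 - \frac{2}{\sqrt{3}}\right)^{2} = \left(64 - 2 \frac{\sqrt{3}}{3}\right)^{2} = \left(64 - \frac{2 \sqrt{3}}{3}\right)^{2}$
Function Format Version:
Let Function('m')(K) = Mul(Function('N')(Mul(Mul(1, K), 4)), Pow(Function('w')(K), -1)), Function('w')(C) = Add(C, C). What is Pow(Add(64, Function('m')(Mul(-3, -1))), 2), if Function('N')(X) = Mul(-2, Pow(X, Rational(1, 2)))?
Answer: Add(Rational(12292, 3), Mul(Rational(-256, 3), Pow(3, Rational(1, 2)))) ≈ 3949.5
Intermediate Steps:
Function('w')(C) = Mul(2, C)
Function('m')(K) = Mul(-2, Pow(K, Rational(-1, 2))) (Function('m')(K) = Mul(Mul(-2, Pow(Mul(Mul(1, K), 4), Rational(1, 2))), Pow(Mul(2, K), -1)) = Mul(Mul(-2, Pow(Mul(K, 4), Rational(1, 2))), Mul(Rational(1, 2), Pow(K, -1))) = Mul(Mul(-2, Pow(Mul(4, K), Rational(1, 2))), Mul(Rational(1, 2), Pow(K, -1))) = Mul(Mul(-2, Mul(2, Pow(K, Rational(1, 2)))), Mul(Rational(1, 2), Pow(K, -1))) = Mul(Mul(-4, Pow(K, Rational(1, 2))), Mul(Rational(1, 2), Pow(K, -1))) = Mul(-2, Pow(K, Rational(-1, 2))))
Pow(Add(64, Function('m')(Mul(-3, -1))), 2) = Pow(Add(64, Mul(-2, Pow(Mul(-3, -1), Rational(-1, 2)))), 2) = Pow(Add(64, Mul(-2, Pow(3, Rational(-1, 2)))), 2) = Pow(Add(64, Mul(-2, Mul(Rational(1, 3), Pow(3, Rational(1, 2))))), 2) = Pow(Add(64, Mul(Rational(-2, 3), Pow(3, Rational(1, 2)))), 2)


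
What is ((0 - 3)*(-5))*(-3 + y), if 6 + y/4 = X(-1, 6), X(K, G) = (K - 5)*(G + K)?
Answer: -2205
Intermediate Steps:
X(K, G) = (-5 + K)*(G + K)
y = -144 (y = -24 + 4*((-1)**2 - 5*6 - 5*(-1) + 6*(-1)) = -24 + 4*(1 - 30 + 5 - 6) = -24 + 4*(-30) = -24 - 120 = -144)
((0 - 3)*(-5))*(-3 + y) = ((0 - 3)*(-5))*(-3 - 144) = -3*(-5)*(-147) = 15*(-147) = -2205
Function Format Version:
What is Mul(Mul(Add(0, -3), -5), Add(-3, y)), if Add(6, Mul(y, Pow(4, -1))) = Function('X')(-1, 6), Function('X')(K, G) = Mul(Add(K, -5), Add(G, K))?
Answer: -2205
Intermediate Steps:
Function('X')(K, G) = Mul(Add(-5, K), Add(G, K))
y = -144 (y = Add(-24, Mul(4, Add(Pow(-1, 2), Mul(-5, 6), Mul(-5, -1), Mul(6, -1)))) = Add(-24, Mul(4, Add(1, -30, 5, -6))) = Add(-24, Mul(4, -30)) = Add(-24, -120) = -144)
Mul(Mul(Add(0, -3), -5), Add(-3, y)) = Mul(Mul(Add(0, -3), -5), Add(-3, -144)) = Mul(Mul(-3, -5), -147) = Mul(15, -147) = -2205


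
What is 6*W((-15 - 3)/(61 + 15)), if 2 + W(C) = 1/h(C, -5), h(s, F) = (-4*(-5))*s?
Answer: -199/15 ≈ -13.267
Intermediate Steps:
h(s, F) = 20*s
W(C) = -2 + 1/(20*C)
6*W((-15 - 3)/(61 + 15)) = 6*(-2 + 1/(20*(((-15 - 3)/(61 + 15))))) = 6*(-2 + 1/(20*((-18/76)))) = 6*(-2 + 1/(20*((-18*1/76)))) = 6*(-2 + 1/(20*(-9/38))) = 6*(-2 + (1/20)*(-38/9)) = 6*(-2 - 19/90) = 6*(-199/90) = -199/15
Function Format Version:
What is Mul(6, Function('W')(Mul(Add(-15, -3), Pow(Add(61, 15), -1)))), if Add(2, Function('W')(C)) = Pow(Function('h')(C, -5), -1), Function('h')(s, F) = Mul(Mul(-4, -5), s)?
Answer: Rational(-199, 15) ≈ -13.267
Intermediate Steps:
Function('h')(s, F) = Mul(20, s)
Function('W')(C) = Add(-2, Mul(Rational(1, 20), Pow(C, -1))) (Function('W')(C) = Add(-2, Pow(Mul(20, C), -1)) = Add(-2, Mul(Rational(1, 20), Pow(C, -1))))
Mul(6, Function('W')(Mul(Add(-15, -3), Pow(Add(61, 15), -1)))) = Mul(6, Add(-2, Mul(Rational(1, 20), Pow(Mul(Add(-15, -3), Pow(Add(61, 15), -1)), -1)))) = Mul(6, Add(-2, Mul(Rational(1, 20), Pow(Mul(-18, Pow(76, -1)), -1)))) = Mul(6, Add(-2, Mul(Rational(1, 20), Pow(Mul(-18, Rational(1, 76)), -1)))) = Mul(6, Add(-2, Mul(Rational(1, 20), Pow(Rational(-9, 38), -1)))) = Mul(6, Add(-2, Mul(Rational(1, 20), Rational(-38, 9)))) = Mul(6, Add(-2, Rational(-19, 90))) = Mul(6, Rational(-199, 90)) = Rational(-199, 15)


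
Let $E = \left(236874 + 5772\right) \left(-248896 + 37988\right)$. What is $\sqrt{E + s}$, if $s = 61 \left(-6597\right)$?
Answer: $i \sqrt{51176384985} \approx 2.2622 \cdot 10^{5} i$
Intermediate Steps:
$s = -402417$
$E = -51175982568$ ($E = 242646 \left(-210908\right) = -51175982568$)
$\sqrt{E + s} = \sqrt{-51175982568 - 402417} = \sqrt{-51176384985} = i \sqrt{51176384985}$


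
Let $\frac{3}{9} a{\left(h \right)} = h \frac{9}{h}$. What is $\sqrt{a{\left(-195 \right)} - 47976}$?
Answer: $i \sqrt{47949} \approx 218.97 i$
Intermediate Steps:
$a{\left(h \right)} = 27$ ($a{\left(h \right)} = 3 h \frac{9}{h} = 3 \cdot 9 = 27$)
$\sqrt{a{\left(-195 \right)} - 47976} = \sqrt{27 - 47976} = \sqrt{-47949} = i \sqrt{47949}$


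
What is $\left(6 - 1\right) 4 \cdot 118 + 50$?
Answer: $2410$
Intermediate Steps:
$\left(6 - 1\right) 4 \cdot 118 + 50 = 5 \cdot 4 \cdot 118 + 50 = 20 \cdot 118 + 50 = 2360 + 50 = 2410$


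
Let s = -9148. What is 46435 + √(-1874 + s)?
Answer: 46435 + I*√11022 ≈ 46435.0 + 104.99*I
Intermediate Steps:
46435 + √(-1874 + s) = 46435 + √(-1874 - 9148) = 46435 + √(-11022) = 46435 + I*√11022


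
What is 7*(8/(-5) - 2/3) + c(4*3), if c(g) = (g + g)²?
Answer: 8402/15 ≈ 560.13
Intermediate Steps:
c(g) = 4*g² (c(g) = (2*g)² = 4*g²)
7*(8/(-5) - 2/3) + c(4*3) = 7*(8/(-5) - 2/3) + 4*(4*3)² = 7*(8*(-⅕) - 2*⅓) + 4*12² = 7*(-8/5 - ⅔) + 4*144 = 7*(-34/15) + 576 = -238/15 + 576 = 8402/15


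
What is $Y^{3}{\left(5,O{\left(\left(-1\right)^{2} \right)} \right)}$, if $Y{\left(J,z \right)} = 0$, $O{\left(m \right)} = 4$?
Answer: $0$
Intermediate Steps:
$Y^{3}{\left(5,O{\left(\left(-1\right)^{2} \right)} \right)} = 0^{3} = 0$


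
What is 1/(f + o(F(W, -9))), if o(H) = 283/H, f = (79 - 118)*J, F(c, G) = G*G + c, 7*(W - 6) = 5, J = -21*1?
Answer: 614/504847 ≈ 0.0012162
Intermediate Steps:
J = -21
W = 47/7 (W = 6 + (⅐)*5 = 6 + 5/7 = 47/7 ≈ 6.7143)
F(c, G) = c + G² (F(c, G) = G² + c = c + G²)
f = 819 (f = (79 - 118)*(-21) = -39*(-21) = 819)
1/(f + o(F(W, -9))) = 1/(819 + 283/(47/7 + (-9)²)) = 1/(819 + 283/(47/7 + 81)) = 1/(819 + 283/(614/7)) = 1/(819 + 283*(7/614)) = 1/(819 + 1981/614) = 1/(504847/614) = 614/504847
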